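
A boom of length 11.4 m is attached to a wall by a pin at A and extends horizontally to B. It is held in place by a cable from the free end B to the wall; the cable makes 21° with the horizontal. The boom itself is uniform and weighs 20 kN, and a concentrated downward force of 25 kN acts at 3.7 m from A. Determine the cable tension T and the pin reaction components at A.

T = 50.55 kN, A_x = 47.19 kN, A_y = 26.89 kN

ΣM about A: T·sin21°·11.4 − 20·5.7 − 25·3.7 = 0 → T = 206.5/(11.4·0.358368) = 50.5459 ≈ 50.55 kN.
ΣF_x = 0: A_x − T·cos21° = 0 → A_x = 50.5459 × 0.93358 = 47.19 kN.
ΣF_y = 0: A_y + T·sin21° − 20 − 25 = 0 → A_y = 45 − 50.5459 × 0.358368 = 26.89 kN.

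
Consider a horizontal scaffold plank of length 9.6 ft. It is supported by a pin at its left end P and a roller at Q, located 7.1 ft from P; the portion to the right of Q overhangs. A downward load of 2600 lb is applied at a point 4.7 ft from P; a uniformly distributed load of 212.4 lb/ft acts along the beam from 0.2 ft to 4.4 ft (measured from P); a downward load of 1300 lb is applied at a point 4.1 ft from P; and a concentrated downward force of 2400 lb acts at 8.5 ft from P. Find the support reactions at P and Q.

P_x = 0, P_y = 1558 lb, Q_y = 5634 lb

Resultant of the distributed load: 212.4 × 4.2 = 892.08 lb at 2.3 ft from P.
Taking moments about P: Q_y·7.1 − 2600·4.7 − (212.4·4.2)·2.3 − 1300·4.1 − 2400·8.5 = 0 → Q_y = 40001.784/7.1 = 5634.05 ≈ 5634 lb.
ΣF_y = 0: P_y + 5634.05 − 2600 − 212.4·4.2 − 1300 − 2400 = 0 → P_y = 1558 lb.
ΣF_x = 0: no horizontal applied forces, so P_x = 0.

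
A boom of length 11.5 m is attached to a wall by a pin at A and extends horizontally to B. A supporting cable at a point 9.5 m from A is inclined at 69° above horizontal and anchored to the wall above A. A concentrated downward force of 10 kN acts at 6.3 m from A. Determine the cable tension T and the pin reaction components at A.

ΣM about A: T·sin69°·9.5 − 10·6.3 = 0 → T = 63/(9.5·0.93358) = 7.10339 ≈ 7.103 kN.
ΣF_x = 0: A_x − T·cos69° = 0 → A_x = 7.10339 × 0.358368 = 2.546 kN.
ΣF_y = 0: A_y + T·sin69° − 10 = 0 → A_y = 10 − 7.10339 × 0.93358 = 3.368 kN.

T = 7.103 kN, A_x = 2.546 kN, A_y = 3.368 kN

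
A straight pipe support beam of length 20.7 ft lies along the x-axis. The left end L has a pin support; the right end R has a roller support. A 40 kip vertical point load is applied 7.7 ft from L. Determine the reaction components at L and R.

Moments about L: R_y·20.7 − 40·7.7 = 0 → R_y = 308/20.7 = 14.8792 ≈ 14.88 kip.
ΣF_y = 0: L_y + 14.8792 − 40 = 0 → L_y = 25.12 kip.
ΣF_x = 0: no horizontal applied forces, so L_x = 0.

L_x = 0, L_y = 25.12 kip, R_y = 14.88 kip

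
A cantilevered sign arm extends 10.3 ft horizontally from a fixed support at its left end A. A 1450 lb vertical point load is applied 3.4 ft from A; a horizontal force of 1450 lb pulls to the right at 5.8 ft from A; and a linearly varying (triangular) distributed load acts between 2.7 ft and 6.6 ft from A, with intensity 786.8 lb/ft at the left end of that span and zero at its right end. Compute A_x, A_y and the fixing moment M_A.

Resultant of the triangular load: ½ × 786.8 × 3.9 = 1534.26 lb, acting at 4 ft from A (one-third of the span from the peak).
ΣF_x = 0: A_x + 1450 = 0 → A_x = -1450 lb.
ΣF_y = 0: A_y − 1450 − ½·786.8·3.9 = 0 → A_y = 2984 lb.
ΣM about A: M_A − 1450·3.4 − (½·786.8·3.9)·4 = 0 → M_A = 11070 lb·ft.

A_x = -1450 lb, A_y = 2984 lb, M_A = 11070 lb·ft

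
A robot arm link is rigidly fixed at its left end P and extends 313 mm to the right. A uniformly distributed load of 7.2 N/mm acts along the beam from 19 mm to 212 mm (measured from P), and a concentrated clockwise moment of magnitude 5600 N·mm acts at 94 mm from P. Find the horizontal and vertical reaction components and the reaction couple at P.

P_x = 0, P_y = 1390 N, M_P = 166100 N·mm

Resultant of the distributed load: 7.2 × 193 = 1389.6 N at 115.5 mm from P.
ΣF_x = 0: P_x = 0.
ΣF_y = 0: P_y − 7.2·193 = 0 → P_y = 1390 N.
ΣM about P: M_P − (7.2·193)·115.5 − 5600 = 0 → M_P = 166100 N·mm.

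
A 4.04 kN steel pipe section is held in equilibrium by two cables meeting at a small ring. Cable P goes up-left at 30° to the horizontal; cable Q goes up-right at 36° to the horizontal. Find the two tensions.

ΣF_x = 0: −T_P·cos30° + T_Q·cos36° = 0 → T_Q = 1.07047·T_P.
ΣF_y = 0: T_P·sin30° + T_Q·sin36° = 4.04.
Substitute: T_P·(0.5 + 1.07047·0.587785) = 4.04 → T_P = 3.57773 ≈ 3.578 kN.
Then T_Q = 1.07047 × 3.57773 = 3.830 kN.

T_P = 3.578 kN, T_Q = 3.830 kN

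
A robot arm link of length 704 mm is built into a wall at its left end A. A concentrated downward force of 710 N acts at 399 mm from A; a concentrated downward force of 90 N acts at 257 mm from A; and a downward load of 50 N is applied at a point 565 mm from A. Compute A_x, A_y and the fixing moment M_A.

A_x = 0, A_y = 850.0 N, M_A = 334700 N·mm

ΣF_x = 0: A_x = 0.
ΣF_y = 0: A_y − 710 − 90 − 50 = 0 → A_y = 850.0 N.
ΣM about A: M_A − 710·399 − 90·257 − 50·565 = 0 → M_A = 334700 N·mm.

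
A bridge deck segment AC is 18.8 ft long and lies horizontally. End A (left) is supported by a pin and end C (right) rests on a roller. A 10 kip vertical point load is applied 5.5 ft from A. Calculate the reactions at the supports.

Moments about A: C_y·18.8 − 10·5.5 = 0 → C_y = 55/18.8 = 2.92553 ≈ 2.926 kip.
ΣF_y = 0: A_y + 2.92553 − 10 = 0 → A_y = 7.074 kip.
ΣF_x = 0: no horizontal applied forces, so A_x = 0.

A_x = 0, A_y = 7.074 kip, C_y = 2.926 kip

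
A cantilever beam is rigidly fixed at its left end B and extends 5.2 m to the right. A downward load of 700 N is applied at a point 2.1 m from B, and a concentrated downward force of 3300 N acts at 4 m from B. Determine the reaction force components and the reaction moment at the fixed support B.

ΣF_x = 0: B_x = 0.
ΣF_y = 0: B_y − 700 − 3300 = 0 → B_y = 4000 N.
ΣM about B: M_B − 700·2.1 − 3300·4 = 0 → M_B = 14670 N·m.

B_x = 0, B_y = 4000 N, M_B = 14670 N·m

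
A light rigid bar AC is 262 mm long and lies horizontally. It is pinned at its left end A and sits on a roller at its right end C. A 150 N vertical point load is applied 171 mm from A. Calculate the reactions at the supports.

A_x = 0, A_y = 52.10 N, C_y = 97.90 N

Taking moments about A: C_y·262 − 150·171 = 0 → C_y = 25650/262 = 97.9008 ≈ 97.90 N.
ΣF_y = 0: A_y + 97.9008 − 150 = 0 → A_y = 52.10 N.
ΣF_x = 0: no horizontal applied forces, so A_x = 0.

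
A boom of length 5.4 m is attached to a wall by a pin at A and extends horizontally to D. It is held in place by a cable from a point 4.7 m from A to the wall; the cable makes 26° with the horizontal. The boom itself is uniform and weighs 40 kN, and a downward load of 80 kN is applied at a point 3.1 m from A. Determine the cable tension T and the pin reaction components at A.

ΣM about A: T·sin26°·4.7 − 40·2.7 − 80·3.1 = 0 → T = 356/(4.7·0.438371) = 172.787 ≈ 172.8 kN.
ΣF_x = 0: A_x − T·cos26° = 0 → A_x = 172.787 × 0.898794 = 155.3 kN.
ΣF_y = 0: A_y + T·sin26° − 40 − 80 = 0 → A_y = 120 − 172.787 × 0.438371 = 44.26 kN.

T = 172.8 kN, A_x = 155.3 kN, A_y = 44.26 kN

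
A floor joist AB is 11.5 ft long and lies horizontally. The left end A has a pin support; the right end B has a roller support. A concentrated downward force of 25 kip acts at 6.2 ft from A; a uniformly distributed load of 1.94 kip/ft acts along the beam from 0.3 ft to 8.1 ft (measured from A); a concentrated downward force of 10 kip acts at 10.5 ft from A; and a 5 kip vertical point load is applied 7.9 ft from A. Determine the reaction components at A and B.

Resultant of the distributed load: 1.94 × 7.8 = 15.132 kip at 4.2 ft from A.
Taking moments about A: B_y·11.5 − 25·6.2 − (1.94·7.8)·4.2 − 10·10.5 − 5·7.9 = 0 → B_y = 363.0544/11.5 = 31.5699 ≈ 31.57 kip.
ΣF_y = 0: A_y + 31.5699 − 25 − 1.94·7.8 − 10 − 5 = 0 → A_y = 23.56 kip.
ΣF_x = 0: no horizontal applied forces, so A_x = 0.

A_x = 0, A_y = 23.56 kip, B_y = 31.57 kip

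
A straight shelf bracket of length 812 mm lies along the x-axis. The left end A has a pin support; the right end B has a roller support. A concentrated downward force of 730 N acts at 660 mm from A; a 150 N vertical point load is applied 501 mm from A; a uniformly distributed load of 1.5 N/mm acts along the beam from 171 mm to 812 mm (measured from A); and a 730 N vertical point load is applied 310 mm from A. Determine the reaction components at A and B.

A_x = 0, A_y = 1025 N, B_y = 1547 N

Resultant of the distributed load: 1.5 × 641 = 961.5 N at 491.5 mm from A.
ΣM about A: B_y·812 − 730·660 − 150·501 − (1.5·641)·491.5 − 730·310 = 0 → B_y = 1255827.25/812 = 1546.59 ≈ 1547 N.
ΣF_y = 0: A_y + 1546.59 − 730 − 150 − 1.5·641 − 730 = 0 → A_y = 1025 N.
ΣF_x = 0: no horizontal applied forces, so A_x = 0.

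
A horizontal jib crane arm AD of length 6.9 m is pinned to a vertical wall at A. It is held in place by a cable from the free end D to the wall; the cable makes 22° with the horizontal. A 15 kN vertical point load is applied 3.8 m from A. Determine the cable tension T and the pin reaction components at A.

ΣM about A: T·sin22°·6.9 − 15·3.8 = 0 → T = 57/(6.9·0.374607) = 22.0521 ≈ 22.05 kN.
ΣF_x = 0: A_x − T·cos22° = 0 → A_x = 22.0521 × 0.927184 = 20.45 kN.
ΣF_y = 0: A_y + T·sin22° − 15 = 0 → A_y = 15 − 22.0521 × 0.374607 = 6.739 kN.

T = 22.05 kN, A_x = 20.45 kN, A_y = 6.739 kN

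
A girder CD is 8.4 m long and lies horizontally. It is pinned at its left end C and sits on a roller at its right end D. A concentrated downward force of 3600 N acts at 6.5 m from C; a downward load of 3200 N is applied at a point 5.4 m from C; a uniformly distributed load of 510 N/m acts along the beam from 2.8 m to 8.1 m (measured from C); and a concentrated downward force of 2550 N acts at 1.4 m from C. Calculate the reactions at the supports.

Resultant of the distributed load: 510 × 5.3 = 2703 N at 5.45 m from C.
ΣM about C: D_y·8.4 − 3600·6.5 − 3200·5.4 − (510·5.3)·5.45 − 2550·1.4 = 0 → D_y = 58981.35/8.4 = 7021.59 ≈ 7022 N.
ΣF_y = 0: C_y + 7021.59 − 3600 − 3200 − 510·5.3 − 2550 = 0 → C_y = 5031 N.
ΣF_x = 0: no horizontal applied forces, so C_x = 0.

C_x = 0, C_y = 5031 N, D_y = 7022 N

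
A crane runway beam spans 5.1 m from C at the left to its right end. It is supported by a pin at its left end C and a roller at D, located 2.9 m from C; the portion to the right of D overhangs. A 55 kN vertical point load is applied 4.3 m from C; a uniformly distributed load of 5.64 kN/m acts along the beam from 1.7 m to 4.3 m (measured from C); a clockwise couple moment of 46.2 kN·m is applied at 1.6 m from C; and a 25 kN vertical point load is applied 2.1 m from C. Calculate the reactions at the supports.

C_x = 0, C_y = -36.09 kN, D_y = 130.8 kN

Resultant of the distributed load: 5.64 × 2.6 = 14.664 kN at 3 m from C.
Taking moments about C: D_y·2.9 − 55·4.3 − (5.64·2.6)·3 − 46.2 − 25·2.1 = 0 → D_y = 379.192/2.9 = 130.756 ≈ 130.8 kN.
ΣF_y = 0: C_y + 130.756 − 55 − 5.64·2.6 − 25 = 0 → C_y = -36.09 kN.
ΣF_x = 0: no horizontal applied forces, so C_x = 0.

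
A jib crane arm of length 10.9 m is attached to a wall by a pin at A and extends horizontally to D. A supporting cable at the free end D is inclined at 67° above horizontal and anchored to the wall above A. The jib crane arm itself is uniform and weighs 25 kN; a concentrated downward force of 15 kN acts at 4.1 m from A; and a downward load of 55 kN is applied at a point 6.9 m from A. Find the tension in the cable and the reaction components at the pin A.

ΣM about A: T·sin67°·10.9 − 25·5.45 − 15·4.1 − 55·6.9 = 0 → T = 577.25/(10.9·0.920505) = 57.5322 ≈ 57.53 kN.
ΣF_x = 0: A_x − T·cos67° = 0 → A_x = 57.5322 × 0.390731 = 22.48 kN.
ΣF_y = 0: A_y + T·sin67° − 25 − 15 − 55 = 0 → A_y = 95 − 57.5322 × 0.920505 = 42.04 kN.

T = 57.53 kN, A_x = 22.48 kN, A_y = 42.04 kN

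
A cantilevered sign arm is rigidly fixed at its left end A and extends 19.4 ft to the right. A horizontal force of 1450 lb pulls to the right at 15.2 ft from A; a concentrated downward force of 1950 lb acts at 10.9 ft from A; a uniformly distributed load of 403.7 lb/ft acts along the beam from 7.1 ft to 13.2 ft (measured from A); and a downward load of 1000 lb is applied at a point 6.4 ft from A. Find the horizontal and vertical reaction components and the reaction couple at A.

Resultant of the distributed load: 403.7 × 6.1 = 2462.57 lb at 10.15 ft from A.
ΣF_x = 0: A_x + 1450 = 0 → A_x = -1450 lb.
ΣF_y = 0: A_y − 1950 − 403.7·6.1 − 1000 = 0 → A_y = 5413 lb.
ΣM about A: M_A − 1950·10.9 − (403.7·6.1)·10.15 − 1000·6.4 = 0 → M_A = 52650 lb·ft.

A_x = -1450 lb, A_y = 5413 lb, M_A = 52650 lb·ft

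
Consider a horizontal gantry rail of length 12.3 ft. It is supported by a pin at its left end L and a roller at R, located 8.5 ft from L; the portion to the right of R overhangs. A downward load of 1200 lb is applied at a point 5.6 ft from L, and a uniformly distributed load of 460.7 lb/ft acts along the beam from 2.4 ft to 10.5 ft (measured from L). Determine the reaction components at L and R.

Resultant of the distributed load: 460.7 × 8.1 = 3731.67 lb at 6.45 ft from L.
ΣM about L: R_y·8.5 − 1200·5.6 − (460.7·8.1)·6.45 = 0 → R_y = 30789.2715/8.5 = 3622.27 ≈ 3622 lb.
ΣF_y = 0: L_y + 3622.27 − 1200 − 460.7·8.1 = 0 → L_y = 1309 lb.
ΣF_x = 0: no horizontal applied forces, so L_x = 0.

L_x = 0, L_y = 1309 lb, R_y = 3622 lb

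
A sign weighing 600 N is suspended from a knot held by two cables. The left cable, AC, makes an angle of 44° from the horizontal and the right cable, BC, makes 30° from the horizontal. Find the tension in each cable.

T_AC = 540.6 N, T_BC = 449.0 N

ΣF_x = 0: −T_AC·cos44° + T_BC·cos30° = 0 → T_BC = 0.830622·T_AC.
ΣF_y = 0: T_AC·sin44° + T_BC·sin30° = 600.
Substitute: T_AC·(0.694658 + 0.830622·0.5) = 600 → T_AC = 540.556 ≈ 540.6 N.
Then T_BC = 0.830622 × 540.556 = 449.0 N.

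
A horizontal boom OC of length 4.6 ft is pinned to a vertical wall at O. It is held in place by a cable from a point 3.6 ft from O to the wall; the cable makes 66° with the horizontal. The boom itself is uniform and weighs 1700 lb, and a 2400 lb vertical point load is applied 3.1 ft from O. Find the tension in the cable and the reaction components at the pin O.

ΣM about O: T·sin66°·3.6 − 1700·2.3 − 2400·3.1 = 0 → T = 11350/(3.6·0.913545) = 3451.15 ≈ 3451 lb.
ΣF_x = 0: O_x − T·cos66° = 0 → O_x = 3451.15 × 0.406737 = 1404 lb.
ΣF_y = 0: O_y + T·sin66° − 1700 − 2400 = 0 → O_y = 4100 − 3451.15 × 0.913545 = 947.2 lb.

T = 3451 lb, O_x = 1404 lb, O_y = 947.2 lb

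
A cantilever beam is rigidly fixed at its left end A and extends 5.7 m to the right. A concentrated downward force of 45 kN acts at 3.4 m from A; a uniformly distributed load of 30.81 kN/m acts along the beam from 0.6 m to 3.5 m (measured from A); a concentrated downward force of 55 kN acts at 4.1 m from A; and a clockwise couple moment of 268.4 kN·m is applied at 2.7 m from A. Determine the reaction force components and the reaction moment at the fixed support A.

A_x = 0, A_y = 189.3 kN, M_A = 830.1 kN·m

Resultant of the distributed load: 30.81 × 2.9 = 89.349 kN at 2.05 m from A.
ΣF_x = 0: A_x = 0.
ΣF_y = 0: A_y − 45 − 30.81·2.9 − 55 = 0 → A_y = 189.3 kN.
ΣM about A: M_A − 45·3.4 − (30.81·2.9)·2.05 − 55·4.1 − 268.4 = 0 → M_A = 830.1 kN·m.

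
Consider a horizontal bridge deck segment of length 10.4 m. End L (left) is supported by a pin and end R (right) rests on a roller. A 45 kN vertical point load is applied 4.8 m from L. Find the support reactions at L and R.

L_x = 0, L_y = 24.23 kN, R_y = 20.77 kN

Moments about L: R_y·10.4 − 45·4.8 = 0 → R_y = 216/10.4 = 20.7692 ≈ 20.77 kN.
ΣF_y = 0: L_y + 20.7692 − 45 = 0 → L_y = 24.23 kN.
ΣF_x = 0: no horizontal applied forces, so L_x = 0.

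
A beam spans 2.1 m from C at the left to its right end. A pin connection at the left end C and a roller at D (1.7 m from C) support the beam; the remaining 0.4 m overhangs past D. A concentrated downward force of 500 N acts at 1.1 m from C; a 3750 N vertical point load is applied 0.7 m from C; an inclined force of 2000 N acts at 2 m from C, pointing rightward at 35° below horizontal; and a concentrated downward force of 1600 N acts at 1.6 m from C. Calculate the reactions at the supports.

C_x = -1638 N, C_y = 2274 N, D_y = 4723 N

Moments about C: D_y·1.7 − 500·1.1 − 3750·0.7 − 2000·sin35°·2 − 1600·1.6 = 0 → D_y = 8029.31/1.7 = 4723.12 ≈ 4723 N.
ΣF_y = 0: C_y + 4723.12 − 500 − 3750 − 2000·sin35° − 1600 = 0 → C_y = 2274 N.
ΣF_x = 0: C_x + 2000·cos35° = 0 → C_x = -1638 N.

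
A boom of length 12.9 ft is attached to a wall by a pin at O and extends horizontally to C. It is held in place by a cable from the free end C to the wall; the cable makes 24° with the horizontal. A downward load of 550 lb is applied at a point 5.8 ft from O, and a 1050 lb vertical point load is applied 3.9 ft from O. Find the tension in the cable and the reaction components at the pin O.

T = 1388 lb, O_x = 1268 lb, O_y = 1035 lb

ΣM about O: T·sin24°·12.9 − 550·5.8 − 1050·3.9 = 0 → T = 7285/(12.9·0.406737) = 1388.44 ≈ 1388 lb.
ΣF_x = 0: O_x − T·cos24° = 0 → O_x = 1388.44 × 0.913545 = 1268 lb.
ΣF_y = 0: O_y + T·sin24° − 550 − 1050 = 0 → O_y = 1600 − 1388.44 × 0.406737 = 1035 lb.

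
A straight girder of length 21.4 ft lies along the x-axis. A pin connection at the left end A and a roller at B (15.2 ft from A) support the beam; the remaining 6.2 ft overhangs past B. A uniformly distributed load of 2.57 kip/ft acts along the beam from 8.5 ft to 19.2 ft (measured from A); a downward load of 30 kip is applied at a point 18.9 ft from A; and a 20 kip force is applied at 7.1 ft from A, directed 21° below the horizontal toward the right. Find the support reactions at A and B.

Resultant of the distributed load: 2.57 × 10.7 = 27.499 kip at 13.85 ft from A.
Taking moments about A: B_y·15.2 − (2.57·10.7)·13.85 − 30·18.9 − 20·sin21°·7.1 = 0 → B_y = 998.749/15.2 = 65.7072 ≈ 65.71 kip.
ΣF_y = 0: A_y + 65.7072 − 2.57·10.7 − 30 − 20·sin21° = 0 → A_y = -1.041 kip.
ΣF_x = 0: A_x + 20·cos21° = 0 → A_x = -18.67 kip.

A_x = -18.67 kip, A_y = -1.041 kip, B_y = 65.71 kip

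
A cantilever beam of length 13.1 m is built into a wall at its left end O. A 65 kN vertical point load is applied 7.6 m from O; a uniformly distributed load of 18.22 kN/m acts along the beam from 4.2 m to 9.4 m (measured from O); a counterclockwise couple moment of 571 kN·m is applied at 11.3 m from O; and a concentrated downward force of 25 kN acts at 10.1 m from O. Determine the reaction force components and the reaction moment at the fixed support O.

O_x = 0, O_y = 184.7 kN, M_O = 819.8 kN·m

Resultant of the distributed load: 18.22 × 5.2 = 94.744 kN at 6.8 m from O.
ΣF_x = 0: O_x = 0.
ΣF_y = 0: O_y − 65 − 18.22·5.2 − 25 = 0 → O_y = 184.7 kN.
ΣM about O: M_O − 65·7.6 − (18.22·5.2)·6.8 + 571 − 25·10.1 = 0 → M_O = 819.8 kN·m.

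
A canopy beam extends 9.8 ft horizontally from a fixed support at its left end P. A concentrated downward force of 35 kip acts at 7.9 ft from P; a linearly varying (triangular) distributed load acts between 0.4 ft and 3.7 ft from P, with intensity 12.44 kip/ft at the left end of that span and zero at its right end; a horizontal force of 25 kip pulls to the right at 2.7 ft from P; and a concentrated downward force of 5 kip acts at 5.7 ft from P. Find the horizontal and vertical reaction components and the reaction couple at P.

Resultant of the triangular load: ½ × 12.44 × 3.3 = 20.526 kip, acting at 1.5 ft from P (one-third of the span from the peak).
ΣF_x = 0: P_x + 25 = 0 → P_x = -25.00 kip.
ΣF_y = 0: P_y − 35 − ½·12.44·3.3 − 5 = 0 → P_y = 60.53 kip.
ΣM about P: M_P − 35·7.9 − (½·12.44·3.3)·1.5 − 5·5.7 = 0 → M_P = 335.8 kip·ft.

P_x = -25.00 kip, P_y = 60.53 kip, M_P = 335.8 kip·ft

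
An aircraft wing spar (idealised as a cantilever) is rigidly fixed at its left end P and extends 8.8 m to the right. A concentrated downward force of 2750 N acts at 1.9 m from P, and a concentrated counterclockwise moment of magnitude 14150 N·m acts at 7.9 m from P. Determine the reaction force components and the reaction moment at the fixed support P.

ΣF_x = 0: P_x = 0.
ΣF_y = 0: P_y − 2750 = 0 → P_y = 2750 N.
ΣM about P: M_P − 2750·1.9 + 14150 = 0 → M_P = -8925 N·m.

P_x = 0, P_y = 2750 N, M_P = -8925 N·m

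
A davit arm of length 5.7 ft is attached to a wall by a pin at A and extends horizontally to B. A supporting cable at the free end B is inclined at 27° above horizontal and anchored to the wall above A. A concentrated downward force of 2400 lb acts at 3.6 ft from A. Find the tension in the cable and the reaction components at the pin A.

T = 3339 lb, A_x = 2975 lb, A_y = 884.2 lb

ΣM about A: T·sin27°·5.7 − 2400·3.6 = 0 → T = 8640/(5.7·0.45399) = 3338.82 ≈ 3339 lb.
ΣF_x = 0: A_x − T·cos27° = 0 → A_x = 3338.82 × 0.891007 = 2975 lb.
ΣF_y = 0: A_y + T·sin27° − 2400 = 0 → A_y = 2400 − 3338.82 × 0.45399 = 884.2 lb.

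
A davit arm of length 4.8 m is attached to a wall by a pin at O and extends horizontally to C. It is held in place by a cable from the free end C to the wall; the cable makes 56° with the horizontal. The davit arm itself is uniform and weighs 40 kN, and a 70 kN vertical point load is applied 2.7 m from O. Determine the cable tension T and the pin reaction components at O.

T = 71.62 kN, O_x = 40.05 kN, O_y = 50.62 kN

ΣM about O: T·sin56°·4.8 − 40·2.4 − 70·2.7 = 0 → T = 285/(4.8·0.829038) = 71.6192 ≈ 71.62 kN.
ΣF_x = 0: O_x − T·cos56° = 0 → O_x = 71.6192 × 0.559193 = 40.05 kN.
ΣF_y = 0: O_y + T·sin56° − 40 − 70 = 0 → O_y = 110 − 71.6192 × 0.829038 = 50.62 kN.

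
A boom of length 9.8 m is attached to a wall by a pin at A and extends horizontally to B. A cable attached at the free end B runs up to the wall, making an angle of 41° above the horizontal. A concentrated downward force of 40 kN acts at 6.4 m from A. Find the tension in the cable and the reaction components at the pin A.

T = 39.82 kN, A_x = 30.05 kN, A_y = 13.88 kN

ΣM about A: T·sin41°·9.8 − 40·6.4 = 0 → T = 256/(9.8·0.656059) = 39.8172 ≈ 39.82 kN.
ΣF_x = 0: A_x − T·cos41° = 0 → A_x = 39.8172 × 0.75471 = 30.05 kN.
ΣF_y = 0: A_y + T·sin41° − 40 = 0 → A_y = 40 − 39.8172 × 0.656059 = 13.88 kN.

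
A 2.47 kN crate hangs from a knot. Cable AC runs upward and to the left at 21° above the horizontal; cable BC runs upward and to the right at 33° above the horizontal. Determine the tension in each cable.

T_AC = 2.561 kN, T_BC = 2.850 kN

ΣF_x = 0: −T_AC·cos21° + T_BC·cos33° = 0 → T_BC = 1.11317·T_AC.
ΣF_y = 0: T_AC·sin21° + T_BC·sin33° = 2.47.
Substitute: T_AC·(0.358368 + 1.11317·0.544639) = 2.47 → T_AC = 2.56053 ≈ 2.561 kN.
Then T_BC = 1.11317 × 2.56053 = 2.850 kN.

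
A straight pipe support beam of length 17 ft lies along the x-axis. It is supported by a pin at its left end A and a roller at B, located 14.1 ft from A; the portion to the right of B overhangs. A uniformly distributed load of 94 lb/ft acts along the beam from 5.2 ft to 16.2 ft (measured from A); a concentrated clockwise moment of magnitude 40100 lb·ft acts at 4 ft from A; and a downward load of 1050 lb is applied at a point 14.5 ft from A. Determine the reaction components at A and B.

A_x = 0, A_y = -2624 lb, B_y = 4708 lb

Resultant of the distributed load: 94 × 11 = 1034 lb at 10.7 ft from A.
Moments about A: B_y·14.1 − (94·11)·10.7 − 40100 − 1050·14.5 = 0 → B_y = 66388.8/14.1 = 4708.43 ≈ 4708 lb.
ΣF_y = 0: A_y + 4708.43 − 94·11 − 1050 = 0 → A_y = -2624 lb.
ΣF_x = 0: no horizontal applied forces, so A_x = 0.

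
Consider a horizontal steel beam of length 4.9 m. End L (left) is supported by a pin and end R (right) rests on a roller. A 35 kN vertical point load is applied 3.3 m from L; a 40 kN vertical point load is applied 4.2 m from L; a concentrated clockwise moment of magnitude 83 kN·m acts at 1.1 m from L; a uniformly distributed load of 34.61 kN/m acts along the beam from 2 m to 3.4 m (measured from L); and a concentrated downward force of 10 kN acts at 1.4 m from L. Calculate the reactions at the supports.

L_x = 0, L_y = 29.10 kN, R_y = 104.4 kN

Resultant of the distributed load: 34.61 × 1.4 = 48.454 kN at 2.7 m from L.
Taking moments about L: R_y·4.9 − 35·3.3 − 40·4.2 − 83 − (34.61·1.4)·2.7 − 10·1.4 = 0 → R_y = 511.3258/4.9 = 104.352 ≈ 104.4 kN.
ΣF_y = 0: L_y + 104.352 − 35 − 40 − 34.61·1.4 − 10 = 0 → L_y = 29.10 kN.
ΣF_x = 0: no horizontal applied forces, so L_x = 0.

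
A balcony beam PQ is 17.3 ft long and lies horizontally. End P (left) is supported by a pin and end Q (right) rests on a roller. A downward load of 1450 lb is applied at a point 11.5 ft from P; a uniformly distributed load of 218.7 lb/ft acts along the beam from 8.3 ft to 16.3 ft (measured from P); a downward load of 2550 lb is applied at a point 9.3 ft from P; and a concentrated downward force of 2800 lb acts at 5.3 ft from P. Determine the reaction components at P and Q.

P_x = 0, P_y = 4113 lb, Q_y = 4436 lb

Resultant of the distributed load: 218.7 × 8 = 1749.6 lb at 12.3 ft from P.
Taking moments about P: Q_y·17.3 − 1450·11.5 − (218.7·8)·12.3 − 2550·9.3 − 2800·5.3 = 0 → Q_y = 76750.08/17.3 = 4436.42 ≈ 4436 lb.
ΣF_y = 0: P_y + 4436.42 − 1450 − 218.7·8 − 2550 − 2800 = 0 → P_y = 4113 lb.
ΣF_x = 0: no horizontal applied forces, so P_x = 0.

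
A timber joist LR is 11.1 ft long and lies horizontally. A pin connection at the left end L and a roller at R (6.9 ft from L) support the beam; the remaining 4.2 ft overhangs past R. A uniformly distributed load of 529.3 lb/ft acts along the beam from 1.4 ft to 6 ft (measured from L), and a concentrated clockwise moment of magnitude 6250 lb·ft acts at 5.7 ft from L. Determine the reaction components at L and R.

L_x = 0, L_y = 223.4 lb, R_y = 2211 lb

Resultant of the distributed load: 529.3 × 4.6 = 2434.78 lb at 3.7 ft from L.
ΣM about L: R_y·6.9 − (529.3·4.6)·3.7 − 6250 = 0 → R_y = 15258.686/6.9 = 2211.4 ≈ 2211 lb.
ΣF_y = 0: L_y + 2211.4 − 529.3·4.6 = 0 → L_y = 223.4 lb.
ΣF_x = 0: no horizontal applied forces, so L_x = 0.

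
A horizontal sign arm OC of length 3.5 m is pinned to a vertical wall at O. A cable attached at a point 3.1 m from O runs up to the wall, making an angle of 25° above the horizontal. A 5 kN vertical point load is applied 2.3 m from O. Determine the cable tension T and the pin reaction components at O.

T = 8.778 kN, O_x = 7.955 kN, O_y = 1.290 kN

ΣM about O: T·sin25°·3.1 − 5·2.3 = 0 → T = 11.5/(3.1·0.422618) = 8.77785 ≈ 8.778 kN.
ΣF_x = 0: O_x − T·cos25° = 0 → O_x = 8.77785 × 0.906308 = 7.955 kN.
ΣF_y = 0: O_y + T·sin25° − 5 = 0 → O_y = 5 − 8.77785 × 0.422618 = 1.290 kN.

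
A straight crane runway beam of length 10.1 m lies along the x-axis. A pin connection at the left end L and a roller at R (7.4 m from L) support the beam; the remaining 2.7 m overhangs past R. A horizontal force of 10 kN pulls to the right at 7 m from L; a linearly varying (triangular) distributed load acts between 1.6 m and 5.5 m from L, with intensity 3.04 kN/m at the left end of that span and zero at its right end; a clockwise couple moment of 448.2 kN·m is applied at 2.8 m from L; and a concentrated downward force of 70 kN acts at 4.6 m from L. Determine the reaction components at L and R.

Resultant of the triangular load: ½ × 3.04 × 3.9 = 5.928 kN, acting at 2.9 m from L (one-third of the span from the peak).
Taking moments about L: R_y·7.4 − (½·3.04·3.9)·2.9 − 448.2 − 70·4.6 = 0 → R_y = 787.3912/7.4 = 106.404 ≈ 106.4 kN.
ΣF_y = 0: L_y + 106.404 − ½·3.04·3.9 − 70 = 0 → L_y = -30.48 kN.
ΣF_x = 0: L_x + 10 = 0 → L_x = -10.00 kN.

L_x = -10.00 kN, L_y = -30.48 kN, R_y = 106.4 kN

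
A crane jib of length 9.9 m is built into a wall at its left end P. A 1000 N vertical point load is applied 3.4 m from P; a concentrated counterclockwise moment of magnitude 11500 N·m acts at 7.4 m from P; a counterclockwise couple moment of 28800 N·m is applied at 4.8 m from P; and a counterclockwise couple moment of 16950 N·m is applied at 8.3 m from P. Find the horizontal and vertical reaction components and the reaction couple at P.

ΣF_x = 0: P_x = 0.
ΣF_y = 0: P_y − 1000 = 0 → P_y = 1000 N.
ΣM about P: M_P − 1000·3.4 + 11500 + 28800 + 16950 = 0 → M_P = -53850 N·m.

P_x = 0, P_y = 1000 N, M_P = -53850 N·m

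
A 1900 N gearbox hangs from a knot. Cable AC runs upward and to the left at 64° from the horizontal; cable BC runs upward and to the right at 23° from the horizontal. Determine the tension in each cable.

T_AC = 1751 N, T_BC = 834.0 N

ΣF_x = 0: −T_AC·cos64° + T_BC·cos23° = 0 → T_BC = 0.476229·T_AC.
ΣF_y = 0: T_AC·sin64° + T_BC·sin23° = 1900.
Substitute: T_AC·(0.898794 + 0.476229·0.390731) = 1900 → T_AC = 1751.36 ≈ 1751 N.
Then T_BC = 0.476229 × 1751.36 = 834.0 N.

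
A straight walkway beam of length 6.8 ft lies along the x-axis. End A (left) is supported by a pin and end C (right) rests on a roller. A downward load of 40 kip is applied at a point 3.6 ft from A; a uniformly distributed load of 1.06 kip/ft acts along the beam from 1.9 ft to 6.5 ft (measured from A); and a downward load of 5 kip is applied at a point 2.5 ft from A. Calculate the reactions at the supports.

Resultant of the distributed load: 1.06 × 4.6 = 4.876 kip at 4.2 ft from A.
Taking moments about A: C_y·6.8 − 40·3.6 − (1.06·4.6)·4.2 − 5·2.5 = 0 → C_y = 176.9792/6.8 = 26.0264 ≈ 26.03 kip.
ΣF_y = 0: A_y + 26.0264 − 40 − 1.06·4.6 − 5 = 0 → A_y = 23.85 kip.
ΣF_x = 0: no horizontal applied forces, so A_x = 0.

A_x = 0, A_y = 23.85 kip, C_y = 26.03 kip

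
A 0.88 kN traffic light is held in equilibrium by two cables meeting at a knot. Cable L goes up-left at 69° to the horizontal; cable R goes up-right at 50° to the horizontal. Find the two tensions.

T_L = 0.6467 kN, T_R = 0.3606 kN

ΣF_x = 0: −T_L·cos69° + T_R·cos50° = 0 → T_R = 0.557522·T_L.
ΣF_y = 0: T_L·sin69° + T_R·sin50° = 0.88.
Substitute: T_L·(0.93358 + 0.557522·0.766044) = 0.88 → T_L = 0.646742 ≈ 0.6467 kN.
Then T_R = 0.557522 × 0.646742 = 0.3606 kN.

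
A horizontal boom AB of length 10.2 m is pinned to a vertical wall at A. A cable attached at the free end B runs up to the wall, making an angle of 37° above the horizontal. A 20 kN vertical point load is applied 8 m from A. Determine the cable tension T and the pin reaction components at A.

T = 26.06 kN, A_x = 20.82 kN, A_y = 4.314 kN

ΣM about A: T·sin37°·10.2 − 20·8 = 0 → T = 160/(10.2·0.601815) = 26.0649 ≈ 26.06 kN.
ΣF_x = 0: A_x − T·cos37° = 0 → A_x = 26.0649 × 0.798636 = 20.82 kN.
ΣF_y = 0: A_y + T·sin37° − 20 = 0 → A_y = 20 − 26.0649 × 0.601815 = 4.314 kN.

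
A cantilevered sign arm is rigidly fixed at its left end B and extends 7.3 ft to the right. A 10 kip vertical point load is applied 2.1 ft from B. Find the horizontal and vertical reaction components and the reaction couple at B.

ΣF_x = 0: B_x = 0.
ΣF_y = 0: B_y − 10 = 0 → B_y = 10.00 kip.
ΣM about B: M_B − 10·2.1 = 0 → M_B = 21.00 kip·ft.

B_x = 0, B_y = 10.00 kip, M_B = 21.00 kip·ft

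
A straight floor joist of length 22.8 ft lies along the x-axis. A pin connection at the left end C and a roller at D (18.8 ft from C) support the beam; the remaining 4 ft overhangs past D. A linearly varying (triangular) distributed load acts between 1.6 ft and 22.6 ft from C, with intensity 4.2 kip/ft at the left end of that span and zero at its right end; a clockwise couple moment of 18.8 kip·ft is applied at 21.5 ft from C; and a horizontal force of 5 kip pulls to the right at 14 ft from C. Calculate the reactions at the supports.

Resultant of the triangular load: ½ × 4.2 × 21 = 44.1 kip, acting at 8.6 ft from C (one-third of the span from the peak).
ΣM about C: D_y·18.8 − (½·4.2·21)·8.6 − 18.8 = 0 → D_y = 398.06/18.8 = 21.1734 ≈ 21.17 kip.
ΣF_y = 0: C_y + 21.1734 − ½·4.2·21 = 0 → C_y = 22.93 kip.
ΣF_x = 0: C_x + 5 = 0 → C_x = -5.000 kip.

C_x = -5.000 kip, C_y = 22.93 kip, D_y = 21.17 kip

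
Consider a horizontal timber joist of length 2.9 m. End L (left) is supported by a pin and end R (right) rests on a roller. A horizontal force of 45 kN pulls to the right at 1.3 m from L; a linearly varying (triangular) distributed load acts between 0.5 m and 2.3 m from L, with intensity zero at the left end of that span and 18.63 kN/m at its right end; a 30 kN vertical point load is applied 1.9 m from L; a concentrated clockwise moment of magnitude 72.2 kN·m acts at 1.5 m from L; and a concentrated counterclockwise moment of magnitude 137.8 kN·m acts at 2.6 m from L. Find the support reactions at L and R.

L_x = -45.00 kN, L_y = 39.90 kN, R_y = 6.863 kN

Resultant of the triangular load: ½ × 18.63 × 1.8 = 16.767 kN, acting at 1.7 m from L (one-third of the span from the peak).
ΣM about L: R_y·2.9 − (½·18.63·1.8)·1.7 − 30·1.9 − 72.2 + 137.8 = 0 → R_y = 19.9039/2.9 = 6.86341 ≈ 6.863 kN.
ΣF_y = 0: L_y + 6.86341 − ½·18.63·1.8 − 30 = 0 → L_y = 39.90 kN.
ΣF_x = 0: L_x + 45 = 0 → L_x = -45.00 kN.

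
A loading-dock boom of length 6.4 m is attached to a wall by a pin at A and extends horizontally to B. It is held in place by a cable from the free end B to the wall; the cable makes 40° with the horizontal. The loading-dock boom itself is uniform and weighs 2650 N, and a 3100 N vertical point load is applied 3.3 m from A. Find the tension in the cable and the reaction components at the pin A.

ΣM about A: T·sin40°·6.4 − 2650·3.2 − 3100·3.3 = 0 → T = 18710/(6.4·0.642788) = 4548.06 ≈ 4548 N.
ΣF_x = 0: A_x − T·cos40° = 0 → A_x = 4548.06 × 0.766044 = 3484 N.
ΣF_y = 0: A_y + T·sin40° − 2650 − 3100 = 0 → A_y = 5750 − 4548.06 × 0.642788 = 2827 N.

T = 4548 N, A_x = 3484 N, A_y = 2827 N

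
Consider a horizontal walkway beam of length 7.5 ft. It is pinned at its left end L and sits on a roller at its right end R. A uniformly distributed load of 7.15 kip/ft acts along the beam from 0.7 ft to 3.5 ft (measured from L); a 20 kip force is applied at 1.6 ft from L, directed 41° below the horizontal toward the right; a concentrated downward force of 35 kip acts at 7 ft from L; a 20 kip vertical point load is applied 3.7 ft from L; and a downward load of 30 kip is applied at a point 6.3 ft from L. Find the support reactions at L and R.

Resultant of the distributed load: 7.15 × 2.8 = 20.02 kip at 2.1 ft from L.
Moments about L: R_y·7.5 − (7.15·2.8)·2.1 − 20·sin41°·1.6 − 35·7 − 20·3.7 − 30·6.3 = 0 → R_y = 571.036/7.5 = 76.1381 ≈ 76.14 kip.
ΣF_y = 0: L_y + 76.1381 − 7.15·2.8 − 20·sin41° − 35 − 20 − 30 = 0 → L_y = 42.00 kip.
ΣF_x = 0: L_x + 20·cos41° = 0 → L_x = -15.09 kip.

L_x = -15.09 kip, L_y = 42.00 kip, R_y = 76.14 kip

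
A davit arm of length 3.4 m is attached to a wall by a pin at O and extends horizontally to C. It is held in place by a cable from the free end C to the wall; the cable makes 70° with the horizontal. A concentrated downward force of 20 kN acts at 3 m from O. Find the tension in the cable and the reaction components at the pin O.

ΣM about O: T·sin70°·3.4 − 20·3 = 0 → T = 60/(3.4·0.939693) = 18.7796 ≈ 18.78 kN.
ΣF_x = 0: O_x − T·cos70° = 0 → O_x = 18.7796 × 0.34202 = 6.423 kN.
ΣF_y = 0: O_y + T·sin70° − 20 = 0 → O_y = 20 − 18.7796 × 0.939693 = 2.353 kN.

T = 18.78 kN, O_x = 6.423 kN, O_y = 2.353 kN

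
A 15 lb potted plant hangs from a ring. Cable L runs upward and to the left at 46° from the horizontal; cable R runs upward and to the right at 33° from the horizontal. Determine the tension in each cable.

T_L = 12.82 lb, T_R = 10.61 lb

ΣF_x = 0: −T_L·cos46° + T_R·cos33° = 0 → T_R = 0.828285·T_L.
ΣF_y = 0: T_L·sin46° + T_R·sin33° = 15.
Substitute: T_L·(0.71934 + 0.828285·0.544639) = 15 → T_L = 12.8155 ≈ 12.82 lb.
Then T_R = 0.828285 × 12.8155 = 10.61 lb.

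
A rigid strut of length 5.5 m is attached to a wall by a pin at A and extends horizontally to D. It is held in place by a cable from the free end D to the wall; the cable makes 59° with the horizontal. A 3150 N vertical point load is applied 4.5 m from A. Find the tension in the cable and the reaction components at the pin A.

ΣM about A: T·sin59°·5.5 − 3150·4.5 = 0 → T = 14175/(5.5·0.857167) = 3006.73 ≈ 3007 N.
ΣF_x = 0: A_x − T·cos59° = 0 → A_x = 3006.73 × 0.515038 = 1549 N.
ΣF_y = 0: A_y + T·sin59° − 3150 = 0 → A_y = 3150 − 3006.73 × 0.857167 = 572.7 N.

T = 3007 N, A_x = 1549 N, A_y = 572.7 N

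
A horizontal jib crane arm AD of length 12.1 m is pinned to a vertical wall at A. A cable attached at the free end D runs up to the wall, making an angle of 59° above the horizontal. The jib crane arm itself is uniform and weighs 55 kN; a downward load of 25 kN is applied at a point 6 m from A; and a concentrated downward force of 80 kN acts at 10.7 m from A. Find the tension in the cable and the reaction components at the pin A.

ΣM about A: T·sin59°·12.1 − 55·6.05 − 25·6 − 80·10.7 = 0 → T = 1338.75/(12.1·0.857167) = 129.077 ≈ 129.1 kN.
ΣF_x = 0: A_x − T·cos59° = 0 → A_x = 129.077 × 0.515038 = 66.48 kN.
ΣF_y = 0: A_y + T·sin59° − 55 − 25 − 80 = 0 → A_y = 160 − 129.077 × 0.857167 = 49.36 kN.

T = 129.1 kN, A_x = 66.48 kN, A_y = 49.36 kN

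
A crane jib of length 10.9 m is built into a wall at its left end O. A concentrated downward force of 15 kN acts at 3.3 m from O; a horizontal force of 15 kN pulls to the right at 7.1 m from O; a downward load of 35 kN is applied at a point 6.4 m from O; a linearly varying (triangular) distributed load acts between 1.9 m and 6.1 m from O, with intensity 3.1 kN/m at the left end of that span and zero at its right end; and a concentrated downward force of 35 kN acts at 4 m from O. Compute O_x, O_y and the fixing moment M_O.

Resultant of the triangular load: ½ × 3.1 × 4.2 = 6.51 kN, acting at 3.3 m from O (one-third of the span from the peak).
ΣF_x = 0: O_x + 15 = 0 → O_x = -15.00 kN.
ΣF_y = 0: O_y − 15 − 35 − ½·3.1·4.2 − 35 = 0 → O_y = 91.51 kN.
ΣM about O: M_O − 15·3.3 − 35·6.4 − (½·3.1·4.2)·3.3 − 35·4 = 0 → M_O = 435.0 kN·m.

O_x = -15.00 kN, O_y = 91.51 kN, M_O = 435.0 kN·m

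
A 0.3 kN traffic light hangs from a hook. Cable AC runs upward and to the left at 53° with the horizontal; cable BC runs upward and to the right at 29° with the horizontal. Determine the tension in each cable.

T_AC = 0.2650 kN, T_BC = 0.1823 kN

ΣF_x = 0: −T_AC·cos53° + T_BC·cos29° = 0 → T_BC = 0.688088·T_AC.
ΣF_y = 0: T_AC·sin53° + T_BC·sin29° = 0.3.
Substitute: T_AC·(0.798636 + 0.688088·0.48481) = 0.3 → T_AC = 0.264964 ≈ 0.2650 kN.
Then T_BC = 0.688088 × 0.264964 = 0.1823 kN.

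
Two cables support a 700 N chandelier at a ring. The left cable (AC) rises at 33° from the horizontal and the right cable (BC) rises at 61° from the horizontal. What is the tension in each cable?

T_AC = 340.2 N, T_BC = 588.5 N

ΣF_x = 0: −T_AC·cos33° + T_BC·cos61° = 0 → T_BC = 1.7299·T_AC.
ΣF_y = 0: T_AC·sin33° + T_BC·sin61° = 700.
Substitute: T_AC·(0.544639 + 1.7299·0.87462) = 700 → T_AC = 340.195 ≈ 340.2 N.
Then T_BC = 1.7299 × 340.195 = 588.5 N.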